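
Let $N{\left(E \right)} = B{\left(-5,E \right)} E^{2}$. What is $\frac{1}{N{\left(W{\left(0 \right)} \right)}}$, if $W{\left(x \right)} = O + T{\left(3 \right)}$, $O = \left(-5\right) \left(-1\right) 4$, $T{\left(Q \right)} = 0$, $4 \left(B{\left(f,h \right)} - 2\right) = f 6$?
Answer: $- \frac{1}{2200} \approx -0.00045455$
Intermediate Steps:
$B{\left(f,h \right)} = 2 + \frac{3 f}{2}$ ($B{\left(f,h \right)} = 2 + \frac{f 6}{4} = 2 + \frac{6 f}{4} = 2 + \frac{3 f}{2}$)
$O = 20$ ($O = 5 \cdot 4 = 20$)
$W{\left(x \right)} = 20$ ($W{\left(x \right)} = 20 + 0 = 20$)
$N{\left(E \right)} = - \frac{11 E^{2}}{2}$ ($N{\left(E \right)} = \left(2 + \frac{3}{2} \left(-5\right)\right) E^{2} = \left(2 - \frac{15}{2}\right) E^{2} = - \frac{11 E^{2}}{2}$)
$\frac{1}{N{\left(W{\left(0 \right)} \right)}} = \frac{1}{\left(- \frac{11}{2}\right) 20^{2}} = \frac{1}{\left(- \frac{11}{2}\right) 400} = \frac{1}{-2200} = - \frac{1}{2200}$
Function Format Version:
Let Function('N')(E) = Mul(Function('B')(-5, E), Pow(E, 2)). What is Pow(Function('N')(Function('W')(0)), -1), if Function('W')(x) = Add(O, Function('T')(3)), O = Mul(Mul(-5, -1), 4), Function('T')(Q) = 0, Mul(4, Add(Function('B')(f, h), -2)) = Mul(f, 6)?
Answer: Rational(-1, 2200) ≈ -0.00045455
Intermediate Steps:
Function('B')(f, h) = Add(2, Mul(Rational(3, 2), f)) (Function('B')(f, h) = Add(2, Mul(Rational(1, 4), Mul(f, 6))) = Add(2, Mul(Rational(1, 4), Mul(6, f))) = Add(2, Mul(Rational(3, 2), f)))
O = 20 (O = Mul(5, 4) = 20)
Function('W')(x) = 20 (Function('W')(x) = Add(20, 0) = 20)
Function('N')(E) = Mul(Rational(-11, 2), Pow(E, 2)) (Function('N')(E) = Mul(Add(2, Mul(Rational(3, 2), -5)), Pow(E, 2)) = Mul(Add(2, Rational(-15, 2)), Pow(E, 2)) = Mul(Rational(-11, 2), Pow(E, 2)))
Pow(Function('N')(Function('W')(0)), -1) = Pow(Mul(Rational(-11, 2), Pow(20, 2)), -1) = Pow(Mul(Rational(-11, 2), 400), -1) = Pow(-2200, -1) = Rational(-1, 2200)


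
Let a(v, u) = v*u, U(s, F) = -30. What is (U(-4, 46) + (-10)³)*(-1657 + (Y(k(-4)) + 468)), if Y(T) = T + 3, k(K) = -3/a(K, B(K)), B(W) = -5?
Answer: 2443469/2 ≈ 1.2217e+6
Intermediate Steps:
a(v, u) = u*v
k(K) = 3/(5*K) (k(K) = -3*(-1/(5*K)) = -(-3)/(5*K) = 3/(5*K))
Y(T) = 3 + T
(U(-4, 46) + (-10)³)*(-1657 + (Y(k(-4)) + 468)) = (-30 + (-10)³)*(-1657 + ((3 + (⅗)/(-4)) + 468)) = (-30 - 1000)*(-1657 + ((3 + (⅗)*(-¼)) + 468)) = -1030*(-1657 + ((3 - 3/20) + 468)) = -1030*(-1657 + (57/20 + 468)) = -1030*(-1657 + 9417/20) = -1030*(-23723/20) = 2443469/2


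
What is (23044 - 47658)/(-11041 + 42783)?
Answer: -12307/15871 ≈ -0.77544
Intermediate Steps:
(23044 - 47658)/(-11041 + 42783) = -24614/31742 = -24614*1/31742 = -12307/15871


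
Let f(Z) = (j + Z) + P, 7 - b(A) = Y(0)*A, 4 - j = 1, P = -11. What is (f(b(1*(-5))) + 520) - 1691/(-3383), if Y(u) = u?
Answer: 1757468/3383 ≈ 519.50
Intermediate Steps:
j = 3 (j = 4 - 1*1 = 4 - 1 = 3)
b(A) = 7 (b(A) = 7 - 0*A = 7 - 1*0 = 7 + 0 = 7)
f(Z) = -8 + Z (f(Z) = (3 + Z) - 11 = -8 + Z)
(f(b(1*(-5))) + 520) - 1691/(-3383) = ((-8 + 7) + 520) - 1691/(-3383) = (-1 + 520) - 1691*(-1/3383) = 519 + 1691/3383 = 1757468/3383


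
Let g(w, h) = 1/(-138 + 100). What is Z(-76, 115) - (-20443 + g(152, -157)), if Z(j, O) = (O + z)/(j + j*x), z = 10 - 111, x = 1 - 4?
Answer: 1553677/76 ≈ 20443.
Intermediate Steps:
x = -3
z = -101
g(w, h) = -1/38 (g(w, h) = 1/(-38) = -1/38)
Z(j, O) = -(-101 + O)/(2*j) (Z(j, O) = (O - 101)/(j + j*(-3)) = (-101 + O)/(j - 3*j) = (-101 + O)/((-2*j)) = (-101 + O)*(-1/(2*j)) = -(-101 + O)/(2*j))
Z(-76, 115) - (-20443 + g(152, -157)) = (1/2)*(101 - 1*115)/(-76) - (-20443 - 1/38) = (1/2)*(-1/76)*(101 - 115) - 1*(-776835/38) = (1/2)*(-1/76)*(-14) + 776835/38 = 7/76 + 776835/38 = 1553677/76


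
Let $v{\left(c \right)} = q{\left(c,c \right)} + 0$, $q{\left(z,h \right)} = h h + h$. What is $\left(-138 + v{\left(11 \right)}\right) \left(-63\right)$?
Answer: $378$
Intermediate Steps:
$q{\left(z,h \right)} = h + h^{2}$ ($q{\left(z,h \right)} = h^{2} + h = h + h^{2}$)
$v{\left(c \right)} = c \left(1 + c\right)$ ($v{\left(c \right)} = c \left(1 + c\right) + 0 = c \left(1 + c\right)$)
$\left(-138 + v{\left(11 \right)}\right) \left(-63\right) = \left(-138 + 11 \left(1 + 11\right)\right) \left(-63\right) = \left(-138 + 11 \cdot 12\right) \left(-63\right) = \left(-138 + 132\right) \left(-63\right) = \left(-6\right) \left(-63\right) = 378$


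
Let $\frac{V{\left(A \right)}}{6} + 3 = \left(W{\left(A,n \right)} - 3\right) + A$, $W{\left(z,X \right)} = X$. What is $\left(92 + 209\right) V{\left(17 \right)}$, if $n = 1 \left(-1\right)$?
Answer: $18060$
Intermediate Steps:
$n = -1$
$V{\left(A \right)} = -42 + 6 A$ ($V{\left(A \right)} = -18 + 6 \left(\left(-1 - 3\right) + A\right) = -18 + 6 \left(-4 + A\right) = -18 + \left(-24 + 6 A\right) = -42 + 6 A$)
$\left(92 + 209\right) V{\left(17 \right)} = \left(92 + 209\right) \left(-42 + 6 \cdot 17\right) = 301 \left(-42 + 102\right) = 301 \cdot 60 = 18060$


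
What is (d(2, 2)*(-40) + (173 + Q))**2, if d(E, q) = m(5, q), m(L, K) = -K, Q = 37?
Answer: 84100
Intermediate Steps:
d(E, q) = -q
(d(2, 2)*(-40) + (173 + Q))**2 = (-1*2*(-40) + (173 + 37))**2 = (-2*(-40) + 210)**2 = (80 + 210)**2 = 290**2 = 84100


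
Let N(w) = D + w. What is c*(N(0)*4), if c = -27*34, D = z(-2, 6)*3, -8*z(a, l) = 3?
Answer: 4131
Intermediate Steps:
z(a, l) = -3/8 (z(a, l) = -1/8*3 = -3/8)
D = -9/8 (D = -3/8*3 = -9/8 ≈ -1.1250)
N(w) = -9/8 + w
c = -918
c*(N(0)*4) = -918*(-9/8 + 0)*4 = -(-4131)*4/4 = -918*(-9/2) = 4131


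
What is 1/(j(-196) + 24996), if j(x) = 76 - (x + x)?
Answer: 1/25464 ≈ 3.9271e-5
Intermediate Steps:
j(x) = 76 - 2*x
1/(j(-196) + 24996) = 1/((76 - 2*(-196)) + 24996) = 1/((76 + 392) + 24996) = 1/(468 + 24996) = 1/25464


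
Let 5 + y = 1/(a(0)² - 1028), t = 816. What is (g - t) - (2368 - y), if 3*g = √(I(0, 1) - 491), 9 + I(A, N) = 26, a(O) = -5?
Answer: -3198568/1003 + I*√474/3 ≈ -3189.0 + 7.2572*I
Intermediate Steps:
I(A, N) = 17 (I(A, N) = -9 + 26 = 17)
g = I*√474/3 (g = √(17 - 491)/3 = √(-474)/3 = (I*√474)/3 = I*√474/3 ≈ 7.2572*I)
y = -5016/1003 (y = -5 + 1/((-5)² - 1028) = -5 + 1/(25 - 1028) = -5 + 1/(-1003) = -5 - 1/1003 = -5016/1003 ≈ -5.0010)
(g - t) - (2368 - y) = (I*√474/3 - 1*816) - (2368 - 1*(-5016/1003)) = (I*√474/3 - 816) - (2368 + 5016/1003) = (-816 + I*√474/3) - 1*2380120/1003 = (-816 + I*√474/3) - 2380120/1003 = -3198568/1003 + I*√474/3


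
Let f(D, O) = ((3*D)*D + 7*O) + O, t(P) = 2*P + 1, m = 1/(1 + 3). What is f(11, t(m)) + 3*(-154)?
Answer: -87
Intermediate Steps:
m = ¼ (m = 1/4 = ¼ ≈ 0.25000)
t(P) = 1 + 2*P
f(D, O) = 3*D² + 8*O (f(D, O) = (3*D² + 7*O) + O = 3*D² + 8*O)
f(11, t(m)) + 3*(-154) = (3*11² + 8*(1 + 2*(¼))) + 3*(-154) = (3*121 + 8*(1 + ½)) - 462 = (363 + 8*(3/2)) - 462 = (363 + 12) - 462 = 375 - 462 = -87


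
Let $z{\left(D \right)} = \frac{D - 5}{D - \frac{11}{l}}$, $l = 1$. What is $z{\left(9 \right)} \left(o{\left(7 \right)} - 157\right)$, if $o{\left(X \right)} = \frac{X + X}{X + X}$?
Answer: $312$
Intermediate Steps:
$z{\left(D \right)} = \frac{-5 + D}{-11 + D}$ ($z{\left(D \right)} = \frac{D - 5}{D - \frac{11}{1}} = \frac{-5 + D}{D - 11} = \frac{-5 + D}{-11 + D}$)
$o{\left(X \right)} = 1$ ($o{\left(X \right)} = \frac{2 X}{2 X} = 2 X \frac{1}{2 X} = 1$)
$z{\left(9 \right)} \left(o{\left(7 \right)} - 157\right) = \frac{-5 + 9}{-11 + 9} \left(1 - 157\right) = \frac{1}{-2} \cdot 4 \left(-156\right) = \left(- \frac{1}{2}\right) 4 \left(-156\right) = \left(-2\right) \left(-156\right) = 312$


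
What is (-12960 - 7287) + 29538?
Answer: 9291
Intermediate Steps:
(-12960 - 7287) + 29538 = -20247 + 29538 = 9291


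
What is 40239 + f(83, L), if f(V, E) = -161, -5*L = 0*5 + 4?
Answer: 40078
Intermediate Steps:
L = -⅘ (L = -(0*5 + 4)/5 = -(0 + 4)/5 = -⅕*4 = -⅘ ≈ -0.80000)
40239 + f(83, L) = 40239 - 161 = 40078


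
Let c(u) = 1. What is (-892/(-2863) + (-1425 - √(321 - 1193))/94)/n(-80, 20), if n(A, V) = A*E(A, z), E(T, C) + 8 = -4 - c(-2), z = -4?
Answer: -307379/21529760 - I*√218/48880 ≈ -0.014277 - 0.00030206*I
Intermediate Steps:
E(T, C) = -13 (E(T, C) = -8 + (-4 - 1*1) = -8 + (-4 - 1) = -8 - 5 = -13)
n(A, V) = -13*A (n(A, V) = A*(-13) = -13*A)
(-892/(-2863) + (-1425 - √(321 - 1193))/94)/n(-80, 20) = (-892/(-2863) + (-1425 - √(321 - 1193))/94)/((-13*(-80))) = (-892*(-1/2863) + (-1425 - √(-872))*(1/94))/1040 = (892/2863 + (-1425 - 2*I*√218)*(1/94))*(1/1040) = (892/2863 + (-1425/94 - I*√218/47))*(1/1040) = (-3995927/269122 - I*√218/47)*(1/1040) = -307379/21529760 - I*√218/48880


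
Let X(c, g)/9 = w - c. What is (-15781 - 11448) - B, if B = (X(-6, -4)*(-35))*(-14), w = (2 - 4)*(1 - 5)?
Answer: -88969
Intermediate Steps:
w = 8 (w = -2*(-4) = 8)
X(c, g) = 72 - 9*c (X(c, g) = 9*(8 - c) = 72 - 9*c)
B = 61740 (B = ((72 - 9*(-6))*(-35))*(-14) = ((72 + 54)*(-35))*(-14) = (126*(-35))*(-14) = -4410*(-14) = 61740)
(-15781 - 11448) - B = (-15781 - 11448) - 1*61740 = -27229 - 61740 = -88969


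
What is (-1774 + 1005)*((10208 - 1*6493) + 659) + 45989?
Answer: -3317617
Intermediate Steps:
(-1774 + 1005)*((10208 - 1*6493) + 659) + 45989 = -769*((10208 - 6493) + 659) + 45989 = -769*(3715 + 659) + 45989 = -769*4374 + 45989 = -3363606 + 45989 = -3317617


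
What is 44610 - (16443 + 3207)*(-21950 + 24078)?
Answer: -41770590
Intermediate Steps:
44610 - (16443 + 3207)*(-21950 + 24078) = 44610 - 19650*2128 = 44610 - 1*41815200 = 44610 - 41815200 = -41770590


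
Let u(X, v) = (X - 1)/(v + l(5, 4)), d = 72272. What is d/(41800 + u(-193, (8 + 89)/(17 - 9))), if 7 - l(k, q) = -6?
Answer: 1815834/1050031 ≈ 1.7293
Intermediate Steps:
l(k, q) = 13 (l(k, q) = 7 - 1*(-6) = 7 + 6 = 13)
u(X, v) = (-1 + X)/(13 + v) (u(X, v) = (X - 1)/(v + 13) = (-1 + X)/(13 + v))
d/(41800 + u(-193, (8 + 89)/(17 - 9))) = 72272/(41800 + (-1 - 193)/(13 + (8 + 89)/(17 - 9))) = 72272/(41800 - 194/(13 + 97/8)) = 72272/(41800 - 194/(201/8)) = 72272/(41800 + (8/201)*(-194)) = 72272/(41800 - 1552/201) = 72272/(8400248/201) = 72272*(201/8400248) = 1815834/1050031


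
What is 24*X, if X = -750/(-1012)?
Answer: 4500/253 ≈ 17.787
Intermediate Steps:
X = 375/506 (X = -750*(-1/1012) = 375/506 ≈ 0.74111)
24*X = 24*(375/506) = 4500/253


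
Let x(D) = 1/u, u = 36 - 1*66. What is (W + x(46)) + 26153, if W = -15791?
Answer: 310859/30 ≈ 10362.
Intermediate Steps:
u = -30 (u = 36 - 66 = -30)
x(D) = -1/30 (x(D) = 1/(-30) = -1/30)
(W + x(46)) + 26153 = (-15791 - 1/30) + 26153 = -473731/30 + 26153 = 310859/30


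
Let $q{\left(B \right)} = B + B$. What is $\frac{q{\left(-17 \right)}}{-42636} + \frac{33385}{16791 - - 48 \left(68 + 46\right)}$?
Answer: $\frac{4654117}{3101978} \approx 1.5004$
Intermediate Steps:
$q{\left(B \right)} = 2 B$
$\frac{q{\left(-17 \right)}}{-42636} + \frac{33385}{16791 - - 48 \left(68 + 46\right)} = \frac{2 \left(-17\right)}{-42636} + \frac{33385}{16791 - - 48 \left(68 + 46\right)} = \left(-34\right) \left(- \frac{1}{42636}\right) + \frac{33385}{16791 - \left(-48\right) 114} = \frac{1}{1254} + \frac{33385}{16791 - -5472} = \frac{1}{1254} + \frac{33385}{16791 + 5472} = \frac{1}{1254} + \frac{33385}{22263} = \frac{4654117}{3101978}$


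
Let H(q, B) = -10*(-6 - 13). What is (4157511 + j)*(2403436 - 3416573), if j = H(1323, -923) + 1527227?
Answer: -5759610899136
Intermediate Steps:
H(q, B) = 190 (H(q, B) = -10*(-19) = 190)
j = 1527417 (j = 190 + 1527227 = 1527417)
(4157511 + j)*(2403436 - 3416573) = (4157511 + 1527417)*(2403436 - 3416573) = 5684928*(-1013137) = -5759610899136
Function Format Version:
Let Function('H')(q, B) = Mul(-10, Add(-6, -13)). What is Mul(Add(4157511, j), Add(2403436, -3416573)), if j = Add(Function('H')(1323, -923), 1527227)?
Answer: -5759610899136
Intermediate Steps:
Function('H')(q, B) = 190 (Function('H')(q, B) = Mul(-10, -19) = 190)
j = 1527417 (j = Add(190, 1527227) = 1527417)
Mul(Add(4157511, j), Add(2403436, -3416573)) = Mul(Add(4157511, 1527417), Add(2403436, -3416573)) = Mul(5684928, -1013137) = -5759610899136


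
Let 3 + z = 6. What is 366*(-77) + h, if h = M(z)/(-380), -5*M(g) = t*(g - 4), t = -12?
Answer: -13386447/475 ≈ -28182.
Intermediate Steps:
z = 3 (z = -3 + 6 = 3)
M(g) = -48/5 + 12*g/5 (M(g) = -(-12)*(g - 4)/5 = -(-12)*(-4 + g)/5 = -(48 - 12*g)/5 = -48/5 + 12*g/5)
h = 3/475 (h = (-48/5 + (12/5)*3)/(-380) = (-48/5 + 36/5)*(-1/380) = -12/5*(-1/380) = 3/475 ≈ 0.0063158)
366*(-77) + h = 366*(-77) + 3/475 = -28182 + 3/475 = -13386447/475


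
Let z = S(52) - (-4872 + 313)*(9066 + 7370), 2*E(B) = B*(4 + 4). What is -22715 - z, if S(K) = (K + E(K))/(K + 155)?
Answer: -15515569133/207 ≈ -7.4954e+7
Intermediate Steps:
E(B) = 4*B (E(B) = (B*(4 + 4))/2 = (B*8)/2 = (8*B)/2 = 4*B)
S(K) = 5*K/(155 + K) (S(K) = (K + 4*K)/(K + 155) = (5*K)/(155 + K) = 5*K/(155 + K))
z = 15510867128/207 (z = 5*52/(155 + 52) - (-4872 + 313)*(9066 + 7370) = 5*52/207 - (-4559)*16436 = 5*52*(1/207) - 1*(-74931724) = 260/207 + 74931724 = 15510867128/207 ≈ 7.4932e+7)
-22715 - z = -22715 - 1*15510867128/207 = -22715 - 15510867128/207 = -15515569133/207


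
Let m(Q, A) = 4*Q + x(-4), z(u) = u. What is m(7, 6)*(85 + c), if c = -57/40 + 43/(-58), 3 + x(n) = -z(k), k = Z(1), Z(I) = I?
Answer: 288261/145 ≈ 1988.0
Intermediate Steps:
k = 1
x(n) = -4 (x(n) = -3 - 1*1 = -3 - 1 = -4)
c = -2513/1160 (c = -57*1/40 + 43*(-1/58) = -57/40 - 43/58 = -2513/1160 ≈ -2.1664)
m(Q, A) = -4 + 4*Q (m(Q, A) = 4*Q - 4 = -4 + 4*Q)
m(7, 6)*(85 + c) = (-4 + 4*7)*(85 - 2513/1160) = (-4 + 28)*(96087/1160) = 24*(96087/1160) = 288261/145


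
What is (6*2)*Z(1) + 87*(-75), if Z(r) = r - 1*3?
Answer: -6549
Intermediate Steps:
Z(r) = -3 + r (Z(r) = r - 3 = -3 + r)
(6*2)*Z(1) + 87*(-75) = (6*2)*(-3 + 1) + 87*(-75) = 12*(-2) - 6525 = -24 - 6525 = -6549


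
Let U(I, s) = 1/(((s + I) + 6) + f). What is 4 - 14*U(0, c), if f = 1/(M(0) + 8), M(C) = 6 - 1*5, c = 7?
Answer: 173/59 ≈ 2.9322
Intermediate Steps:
M(C) = 1 (M(C) = 6 - 5 = 1)
f = ⅑ (f = 1/(1 + 8) = 1/9 = ⅑ ≈ 0.11111)
U(I, s) = 1/(55/9 + I + s) (U(I, s) = 1/(((s + I) + 6) + ⅑) = 1/(((I + s) + 6) + ⅑) = 1/((6 + I + s) + ⅑) = 1/(55/9 + I + s))
4 - 14*U(0, c) = 4 - 126/(55 + 9*0 + 9*7) = 4 - 126/(55 + 0 + 63) = 4 - 126/118 = 4 - 14*9/118 = 4 - 63/59 = 173/59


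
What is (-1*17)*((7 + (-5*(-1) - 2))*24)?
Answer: -4080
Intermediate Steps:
(-1*17)*((7 + (-5*(-1) - 2))*24) = -17*(7 + (5 - 2))*24 = -17*(7 + 3)*24 = -170*24 = -17*240 = -4080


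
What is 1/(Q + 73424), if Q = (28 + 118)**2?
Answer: 1/94740 ≈ 1.0555e-5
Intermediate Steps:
Q = 21316 (Q = 146**2 = 21316)
1/(Q + 73424) = 1/(21316 + 73424) = 1/94740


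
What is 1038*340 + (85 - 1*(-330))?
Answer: 353335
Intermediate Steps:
1038*340 + (85 - 1*(-330)) = 352920 + (85 + 330) = 352920 + 415 = 353335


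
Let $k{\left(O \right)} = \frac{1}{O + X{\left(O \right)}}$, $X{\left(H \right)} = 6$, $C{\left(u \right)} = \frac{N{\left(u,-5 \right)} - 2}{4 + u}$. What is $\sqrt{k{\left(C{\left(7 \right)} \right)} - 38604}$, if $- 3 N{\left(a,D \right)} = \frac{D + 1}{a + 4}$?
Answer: $\frac{3 i \sqrt{9076189}}{46} \approx 196.48 i$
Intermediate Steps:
$N{\left(a,D \right)} = - \frac{1 + D}{3 \left(4 + a\right)}$ ($N{\left(a,D \right)} = - \frac{\left(D + 1\right) \frac{1}{a + 4}}{3} = - \frac{\left(1 + D\right) \frac{1}{4 + a}}{3} = - \frac{\frac{1}{4 + a} \left(1 + D\right)}{3} = - \frac{1 + D}{3 \left(4 + a\right)}$)
$C{\left(u \right)} = \frac{-2 + \frac{4}{3 \left(4 + u\right)}}{4 + u}$ ($C{\left(u \right)} = \frac{\frac{-1 - -5}{3 \left(4 + u\right)} - 2}{4 + u} = \frac{\frac{-1 + 5}{3 \left(4 + u\right)} - 2}{4 + u} = \frac{\frac{1}{3} \frac{1}{4 + u} 4 - 2}{4 + u} = \frac{\frac{4}{3 \left(4 + u\right)} - 2}{4 + u} = \frac{-2 + \frac{4}{3 \left(4 + u\right)}}{4 + u}$)
$k{\left(O \right)} = \frac{1}{6 + O}$ ($k{\left(O \right)} = \frac{1}{O + 6} = \frac{1}{6 + O}$)
$\sqrt{k{\left(C{\left(7 \right)} \right)} - 38604} = \sqrt{\frac{1}{6 + \frac{2 \left(-10 - 21\right)}{3 \left(4 + 7\right)^{2}}} - 38604} = \sqrt{\frac{1}{6 + \frac{2 \left(-10 - 21\right)}{3 \cdot 121}} - 38604} = \sqrt{\frac{1}{6 + \frac{2}{3} \cdot \frac{1}{121} \left(-31\right)} - 38604} = \sqrt{\frac{1}{6 - \frac{62}{363}} - 38604} = \sqrt{\frac{1}{\frac{2116}{363}} - 38604} = \sqrt{\frac{363}{2116} - 38604} = \sqrt{- \frac{81685701}{2116}} = \frac{3 i \sqrt{9076189}}{46}$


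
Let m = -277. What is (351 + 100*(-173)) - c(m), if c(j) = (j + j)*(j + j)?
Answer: -323865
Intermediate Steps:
c(j) = 4*j**2 (c(j) = (2*j)*(2*j) = 4*j**2)
(351 + 100*(-173)) - c(m) = (351 + 100*(-173)) - 4*(-277)**2 = (351 - 17300) - 4*76729 = -16949 - 1*306916 = -16949 - 306916 = -323865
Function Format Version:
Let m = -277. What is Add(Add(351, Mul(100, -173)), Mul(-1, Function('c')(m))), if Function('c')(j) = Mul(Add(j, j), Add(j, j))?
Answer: -323865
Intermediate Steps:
Function('c')(j) = Mul(4, Pow(j, 2)) (Function('c')(j) = Mul(Mul(2, j), Mul(2, j)) = Mul(4, Pow(j, 2)))
Add(Add(351, Mul(100, -173)), Mul(-1, Function('c')(m))) = Add(Add(351, Mul(100, -173)), Mul(-1, Mul(4, Pow(-277, 2)))) = Add(Add(351, -17300), Mul(-1, Mul(4, 76729))) = Add(-16949, Mul(-1, 306916)) = Add(-16949, -306916) = -323865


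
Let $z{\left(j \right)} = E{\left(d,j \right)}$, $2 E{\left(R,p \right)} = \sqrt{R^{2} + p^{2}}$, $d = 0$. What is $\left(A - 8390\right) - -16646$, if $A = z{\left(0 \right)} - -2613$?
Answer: $10869$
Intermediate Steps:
$E{\left(R,p \right)} = \frac{\sqrt{R^{2} + p^{2}}}{2}$
$z{\left(j \right)} = \frac{\sqrt{j^{2}}}{2}$ ($z{\left(j \right)} = \frac{\sqrt{0^{2} + j^{2}}}{2} = \frac{\sqrt{0 + j^{2}}}{2} = \frac{\sqrt{j^{2}}}{2}$)
$A = 2613$ ($A = \frac{\sqrt{0^{2}}}{2} - -2613 = \frac{\sqrt{0}}{2} + 2613 = \frac{1}{2} \cdot 0 + 2613 = 0 + 2613 = 2613$)
$\left(A - 8390\right) - -16646 = \left(2613 - 8390\right) - -16646 = -5777 + 16646 = 10869$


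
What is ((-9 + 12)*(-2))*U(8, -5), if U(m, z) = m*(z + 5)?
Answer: 0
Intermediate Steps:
U(m, z) = m*(5 + z)
((-9 + 12)*(-2))*U(8, -5) = ((-9 + 12)*(-2))*(8*(5 - 5)) = (3*(-2))*(8*0) = -6*0 = 0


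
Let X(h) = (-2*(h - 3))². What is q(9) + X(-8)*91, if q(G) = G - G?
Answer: 44044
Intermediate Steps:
q(G) = 0
X(h) = (6 - 2*h)² (X(h) = (-2*(-3 + h))² = (6 - 2*h)²)
q(9) + X(-8)*91 = 0 + (4*(-3 - 8)²)*91 = 0 + (4*(-11)²)*91 = 0 + (4*121)*91 = 0 + 484*91 = 0 + 44044 = 44044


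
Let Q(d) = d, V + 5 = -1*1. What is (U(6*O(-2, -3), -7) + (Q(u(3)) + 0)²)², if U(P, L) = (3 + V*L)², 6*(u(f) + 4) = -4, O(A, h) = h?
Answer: 339333241/81 ≈ 4.1893e+6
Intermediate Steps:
V = -6 (V = -5 - 1*1 = -5 - 1 = -6)
u(f) = -14/3 (u(f) = -4 + (⅙)*(-4) = -4 - ⅔ = -14/3)
U(P, L) = (3 - 6*L)²
(U(6*O(-2, -3), -7) + (Q(u(3)) + 0)²)² = (9*(1 - 2*(-7))² + (-14/3 + 0)²)² = (9*(1 + 14)² + (-14/3)²)² = (9*15² + 196/9)² = (9*225 + 196/9)² = (2025 + 196/9)² = (18421/9)² = 339333241/81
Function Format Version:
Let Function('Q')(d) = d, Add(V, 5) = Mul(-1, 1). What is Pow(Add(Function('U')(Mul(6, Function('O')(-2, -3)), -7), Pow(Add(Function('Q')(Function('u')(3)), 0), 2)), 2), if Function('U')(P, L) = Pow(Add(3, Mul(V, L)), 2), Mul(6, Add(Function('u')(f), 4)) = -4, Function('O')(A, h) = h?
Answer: Rational(339333241, 81) ≈ 4.1893e+6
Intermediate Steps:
V = -6 (V = Add(-5, Mul(-1, 1)) = Add(-5, -1) = -6)
Function('u')(f) = Rational(-14, 3) (Function('u')(f) = Add(-4, Mul(Rational(1, 6), -4)) = Add(-4, Rational(-2, 3)) = Rational(-14, 3))
Function('U')(P, L) = Pow(Add(3, Mul(-6, L)), 2)
Pow(Add(Function('U')(Mul(6, Function('O')(-2, -3)), -7), Pow(Add(Function('Q')(Function('u')(3)), 0), 2)), 2) = Pow(Add(Mul(9, Pow(Add(1, Mul(-2, -7)), 2)), Pow(Add(Rational(-14, 3), 0), 2)), 2) = Pow(Add(Mul(9, Pow(Add(1, 14), 2)), Pow(Rational(-14, 3), 2)), 2) = Pow(Add(Mul(9, Pow(15, 2)), Rational(196, 9)), 2) = Pow(Add(Mul(9, 225), Rational(196, 9)), 2) = Pow(Add(2025, Rational(196, 9)), 2) = Pow(Rational(18421, 9), 2) = Rational(339333241, 81)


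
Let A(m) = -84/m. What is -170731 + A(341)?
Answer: -58219355/341 ≈ -1.7073e+5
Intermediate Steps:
-170731 + A(341) = -170731 - 84/341 = -58219355/341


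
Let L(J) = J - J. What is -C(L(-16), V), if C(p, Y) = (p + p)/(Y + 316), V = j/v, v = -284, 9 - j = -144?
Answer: 0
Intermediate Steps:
j = 153 (j = 9 - 1*(-144) = 9 + 144 = 153)
V = -153/284 (V = 153/(-284) = 153*(-1/284) = -153/284 ≈ -0.53873)
L(J) = 0
C(p, Y) = 2*p/(316 + Y) (C(p, Y) = (2*p)/(316 + Y) = 2*p/(316 + Y))
-C(L(-16), V) = -2*0/(316 - 153/284) = -2*0/89591/284 = -2*0*284/89591 = -1*0 = 0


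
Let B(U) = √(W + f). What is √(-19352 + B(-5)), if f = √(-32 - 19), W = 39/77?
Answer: √(-114738008 + 77*√77*√(39 + 77*I*√51))/77 ≈ 0.0065557 + 139.1*I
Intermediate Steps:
W = 39/77 (W = 39*(1/77) = 39/77 ≈ 0.50649)
f = I*√51 (f = √(-51) = I*√51 ≈ 7.1414*I)
B(U) = √(39/77 + I*√51)
√(-19352 + B(-5)) = √(-19352 + √(3003 + 5929*I*√51)/77)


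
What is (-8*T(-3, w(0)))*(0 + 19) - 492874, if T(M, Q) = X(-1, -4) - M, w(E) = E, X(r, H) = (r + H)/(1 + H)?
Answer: -1480750/3 ≈ -4.9358e+5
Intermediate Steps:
X(r, H) = (H + r)/(1 + H)
T(M, Q) = 5/3 - M (T(M, Q) = (-4 - 1)/(1 - 4) - M = -5/(-3) - M = -⅓*(-5) - M = 5/3 - M)
(-8*T(-3, w(0)))*(0 + 19) - 492874 = (-8*(5/3 - 1*(-3)))*(0 + 19) - 492874 = -8*(5/3 + 3)*19 - 492874 = -8*14/3*19 - 492874 = -112/3*19 - 492874 = -2128/3 - 492874 = -1480750/3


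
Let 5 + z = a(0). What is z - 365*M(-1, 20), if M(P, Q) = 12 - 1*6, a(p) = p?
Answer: -2195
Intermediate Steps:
z = -5 (z = -5 + 0 = -5)
M(P, Q) = 6 (M(P, Q) = 12 - 6 = 6)
z - 365*M(-1, 20) = -5 - 365*6 = -5 - 2190 = -2195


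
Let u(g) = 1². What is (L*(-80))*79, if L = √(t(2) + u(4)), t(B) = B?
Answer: -6320*√3 ≈ -10947.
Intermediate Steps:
u(g) = 1
L = √3 (L = √(2 + 1) = √3 ≈ 1.7320)
(L*(-80))*79 = (√3*(-80))*79 = -80*√3*79 = -6320*√3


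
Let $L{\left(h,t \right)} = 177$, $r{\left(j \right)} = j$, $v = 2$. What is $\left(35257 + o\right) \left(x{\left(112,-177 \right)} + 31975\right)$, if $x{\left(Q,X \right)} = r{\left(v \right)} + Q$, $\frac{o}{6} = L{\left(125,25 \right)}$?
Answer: $1165440391$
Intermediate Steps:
$o = 1062$ ($o = 6 \cdot 177 = 1062$)
$x{\left(Q,X \right)} = 2 + Q$
$\left(35257 + o\right) \left(x{\left(112,-177 \right)} + 31975\right) = \left(35257 + 1062\right) \left(\left(2 + 112\right) + 31975\right) = 36319 \left(114 + 31975\right) = 36319 \cdot 32089 = 1165440391$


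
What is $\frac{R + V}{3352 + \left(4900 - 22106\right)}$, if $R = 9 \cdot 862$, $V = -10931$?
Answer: $\frac{3173}{13854} \approx 0.22903$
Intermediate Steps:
$R = 7758$
$\frac{R + V}{3352 + \left(4900 - 22106\right)} = \frac{7758 - 10931}{3352 + \left(4900 - 22106\right)} = - \frac{3173}{3352 + \left(4900 - 22106\right)} = - \frac{3173}{3352 - 17206} = - \frac{3173}{-13854} = \left(-3173\right) \left(- \frac{1}{13854}\right) = \frac{3173}{13854}$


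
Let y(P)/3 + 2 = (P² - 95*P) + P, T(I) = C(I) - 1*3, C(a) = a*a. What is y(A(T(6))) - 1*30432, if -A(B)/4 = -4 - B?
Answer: -6462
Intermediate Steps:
C(a) = a²
T(I) = -3 + I² (T(I) = I² - 1*3 = I² - 3 = -3 + I²)
A(B) = 16 + 4*B (A(B) = -4*(-4 - B) = 16 + 4*B)
y(P) = -6 - 282*P + 3*P² (y(P) = -6 + 3*((P² - 95*P) + P) = -6 + 3*(P² - 94*P) = -6 + (-282*P + 3*P²) = -6 - 282*P + 3*P²)
y(A(T(6))) - 1*30432 = (-6 - 282*(16 + 4*(-3 + 6²)) + 3*(16 + 4*(-3 + 6²))²) - 1*30432 = (-6 - 282*(16 + 4*(-3 + 36)) + 3*(16 + 4*(-3 + 36))²) - 30432 = (-6 - 282*(16 + 4*33) + 3*(16 + 4*33)²) - 30432 = (-6 - 282*(16 + 132) + 3*(16 + 132)²) - 30432 = (-6 - 282*148 + 3*148²) - 30432 = (-6 - 41736 + 3*21904) - 30432 = (-6 - 41736 + 65712) - 30432 = 23970 - 30432 = -6462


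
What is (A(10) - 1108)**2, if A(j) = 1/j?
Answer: 122744241/100 ≈ 1.2274e+6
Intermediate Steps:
(A(10) - 1108)**2 = (1/10 - 1108)**2 = (-11079/10)**2 = 122744241/100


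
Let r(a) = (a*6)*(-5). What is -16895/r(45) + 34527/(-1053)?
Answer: -7907/390 ≈ -20.274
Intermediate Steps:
r(a) = -30*a (r(a) = (6*a)*(-5) = -30*a)
-16895/r(45) + 34527/(-1053) = -16895/((-30*45)) + 34527/(-1053) = -16895/(-1350) + 34527*(-1/1053) = -16895*(-1/1350) - 11509/351 = 3379/270 - 11509/351 = -7907/390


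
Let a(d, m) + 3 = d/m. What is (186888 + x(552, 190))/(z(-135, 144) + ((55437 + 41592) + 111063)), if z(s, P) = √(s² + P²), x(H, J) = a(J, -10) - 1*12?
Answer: 12960940856/14434080501 - 186854*√481/4811360167 ≈ 0.89709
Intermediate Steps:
a(d, m) = -3 + d/m
x(H, J) = -15 - J/10 (x(H, J) = (-3 + J/(-10)) - 1*12 = (-3 + J*(-⅒)) - 12 = (-3 - J/10) - 12 = -15 - J/10)
z(s, P) = √(P² + s²)
(186888 + x(552, 190))/(z(-135, 144) + ((55437 + 41592) + 111063)) = (186888 + (-15 - ⅒*190))/(√(144² + (-135)²) + ((55437 + 41592) + 111063)) = (186888 + (-15 - 19))/(√(20736 + 18225) + (97029 + 111063)) = (186888 - 34)/(√38961 + 208092) = 186854/(9*√481 + 208092) = 186854/(208092 + 9*√481)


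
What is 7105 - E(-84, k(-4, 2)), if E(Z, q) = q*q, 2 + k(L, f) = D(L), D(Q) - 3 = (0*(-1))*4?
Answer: 7104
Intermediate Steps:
D(Q) = 3 (D(Q) = 3 + (0*(-1))*4 = 3 + 0*4 = 3 + 0 = 3)
k(L, f) = 1 (k(L, f) = -2 + 3 = 1)
E(Z, q) = q²
7105 - E(-84, k(-4, 2)) = 7105 - 1*1² = 7105 - 1*1 = 7105 - 1 = 7104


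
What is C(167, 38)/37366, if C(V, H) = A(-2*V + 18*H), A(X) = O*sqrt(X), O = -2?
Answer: -5*sqrt(14)/18683 ≈ -0.0010014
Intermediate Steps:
A(X) = -2*sqrt(X)
C(V, H) = -2*sqrt(-2*V + 18*H)
C(167, 38)/37366 = -2*sqrt(-2*167 + 18*38)/37366 = -2*sqrt(-334 + 684)*(1/37366) = -10*sqrt(14)*(1/37366) = -5*sqrt(14)/18683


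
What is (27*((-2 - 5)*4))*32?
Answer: -24192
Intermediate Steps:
(27*((-2 - 5)*4))*32 = (27*(-7*4))*32 = (27*(-28))*32 = -756*32 = -24192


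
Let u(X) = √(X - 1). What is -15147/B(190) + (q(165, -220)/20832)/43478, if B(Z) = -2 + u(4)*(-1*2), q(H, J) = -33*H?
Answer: -1143262359591/301911232 + 15147*√3/4 ≈ 2772.1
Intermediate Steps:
u(X) = √(-1 + X)
B(Z) = -2 - 2*√3 (B(Z) = -2 + √(-1 + 4)*(-1*2) = -2 + √3*(-2) = -2 - 2*√3)
-15147/B(190) + (q(165, -220)/20832)/43478 = -15147/(-2 - 2*√3) + (-33*165/20832)/43478 = -15147/(-2 - 2*√3) - 5445*1/20832*(1/43478) = -15147/(-2 - 2*√3) - 1815/6944*1/43478 = -15147/(-2 - 2*√3) - 1815/301911232 = -1815/301911232 - 15147/(-2 - 2*√3)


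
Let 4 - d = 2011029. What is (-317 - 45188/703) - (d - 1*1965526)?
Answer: 2795247314/703 ≈ 3.9762e+6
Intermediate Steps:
d = -2011025 (d = 4 - 1*2011029 = 4 - 2011029 = -2011025)
(-317 - 45188/703) - (d - 1*1965526) = (-317 - 45188/703) - (-2011025 - 1*1965526) = (-317 - 45188/703) - (-2011025 - 1965526) = (-317 - 1027*44/703) - 1*(-3976551) = (-317 - 45188/703) + 3976551 = -268039/703 + 3976551 = 2795247314/703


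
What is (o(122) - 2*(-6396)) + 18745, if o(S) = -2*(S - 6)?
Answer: 31305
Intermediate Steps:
o(S) = 12 - 2*S (o(S) = -2*(-6 + S) = 12 - 2*S)
(o(122) - 2*(-6396)) + 18745 = ((12 - 2*122) - 2*(-6396)) + 18745 = ((12 - 244) + 12792) + 18745 = (-232 + 12792) + 18745 = 12560 + 18745 = 31305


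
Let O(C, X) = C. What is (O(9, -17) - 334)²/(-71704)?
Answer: -105625/71704 ≈ -1.4731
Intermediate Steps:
(O(9, -17) - 334)²/(-71704) = (9 - 334)²/(-71704) = (-325)²*(-1/71704) = 105625*(-1/71704) = -105625/71704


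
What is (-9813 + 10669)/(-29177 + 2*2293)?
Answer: -856/24591 ≈ -0.034809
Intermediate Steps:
(-9813 + 10669)/(-29177 + 2*2293) = 856/(-29177 + 4586) = 856/(-24591) = 856*(-1/24591) = -856/24591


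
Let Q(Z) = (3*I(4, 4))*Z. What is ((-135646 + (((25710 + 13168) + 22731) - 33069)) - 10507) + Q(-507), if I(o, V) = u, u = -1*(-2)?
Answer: -120655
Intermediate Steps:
u = 2
I(o, V) = 2
Q(Z) = 6*Z (Q(Z) = (3*2)*Z = 6*Z)
((-135646 + (((25710 + 13168) + 22731) - 33069)) - 10507) + Q(-507) = ((-135646 + (((25710 + 13168) + 22731) - 33069)) - 10507) + 6*(-507) = ((-135646 + ((38878 + 22731) - 33069)) - 10507) - 3042 = ((-135646 + (61609 - 33069)) - 10507) - 3042 = ((-135646 + 28540) - 10507) - 3042 = (-107106 - 10507) - 3042 = -117613 - 3042 = -120655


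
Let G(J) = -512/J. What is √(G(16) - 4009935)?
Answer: I*√4009967 ≈ 2002.5*I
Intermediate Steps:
√(G(16) - 4009935) = √(-512/16 - 4009935) = √(-512*1/16 - 4009935) = √(-32 - 4009935) = √(-4009967) = I*√4009967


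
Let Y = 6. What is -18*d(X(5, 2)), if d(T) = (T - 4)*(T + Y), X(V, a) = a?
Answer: 288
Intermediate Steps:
d(T) = (-4 + T)*(6 + T) (d(T) = (T - 4)*(T + 6) = (-4 + T)*(6 + T))
-18*d(X(5, 2)) = -18*(-24 + 2² + 2*2) = -18*(-24 + 4 + 4) = -18*(-16) = 288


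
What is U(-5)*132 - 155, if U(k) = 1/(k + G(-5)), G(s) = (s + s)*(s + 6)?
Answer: -819/5 ≈ -163.80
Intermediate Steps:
G(s) = 2*s*(6 + s) (G(s) = (2*s)*(6 + s) = 2*s*(6 + s))
U(k) = 1/(-10 + k) (U(k) = 1/(k + 2*(-5)*(6 - 5)) = 1/(k + 2*(-5)*1) = 1/(k - 10) = 1/(-10 + k))
U(-5)*132 - 155 = 132/(-10 - 5) - 155 = 132/(-15) - 155 = -1/15*132 - 155 = -44/5 - 155 = -819/5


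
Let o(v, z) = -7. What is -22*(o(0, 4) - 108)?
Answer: 2530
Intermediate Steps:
-22*(o(0, 4) - 108) = -22*(-7 - 108) = -22*(-115) = 2530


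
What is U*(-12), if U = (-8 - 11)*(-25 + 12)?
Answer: -2964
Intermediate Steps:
U = 247 (U = -19*(-13) = 247)
U*(-12) = 247*(-12) = -2964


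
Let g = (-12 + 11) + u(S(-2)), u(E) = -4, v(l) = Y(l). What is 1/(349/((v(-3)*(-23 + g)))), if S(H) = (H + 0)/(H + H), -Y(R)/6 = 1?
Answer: 168/349 ≈ 0.48138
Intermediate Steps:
Y(R) = -6 (Y(R) = -6*1 = -6)
v(l) = -6
S(H) = 1/2 (S(H) = H/((2*H)) = H*(1/(2*H)) = 1/2)
g = -5 (g = (-12 + 11) - 4 = -1 - 4 = -5)
1/(349/((v(-3)*(-23 + g)))) = 1/(349/((-6*(-23 - 5)))) = 1/(349/((-6*(-28)))) = 1/(349/168) = 168/349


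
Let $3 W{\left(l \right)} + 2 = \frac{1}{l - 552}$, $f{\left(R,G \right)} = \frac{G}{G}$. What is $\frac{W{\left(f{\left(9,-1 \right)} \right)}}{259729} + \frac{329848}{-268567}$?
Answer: $- \frac{141614609969777}{115304417180979} \approx -1.2282$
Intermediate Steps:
$f{\left(R,G \right)} = 1$
$W{\left(l \right)} = - \frac{2}{3} + \frac{1}{3 \left(-552 + l\right)}$ ($W{\left(l \right)} = - \frac{2}{3} + \frac{1}{3 \left(l - 552\right)} = - \frac{2}{3} + \frac{1}{3 \left(-552 + l\right)}$)
$\frac{W{\left(f{\left(9,-1 \right)} \right)}}{259729} + \frac{329848}{-268567} = \frac{\frac{1}{3} \frac{1}{-552 + 1} \left(1105 - 2\right)}{259729} + \frac{329848}{-268567} = \frac{1105 - 2}{3 \left(-551\right)} \frac{1}{259729} + 329848 \left(- \frac{1}{268567}\right) = \frac{1}{3} \left(- \frac{1}{551}\right) 1103 \cdot \frac{1}{259729} - \frac{329848}{268567} = \left(- \frac{1103}{1653}\right) \frac{1}{259729} - \frac{329848}{268567} = - \frac{1103}{429332037} - \frac{329848}{268567} = - \frac{141614609969777}{115304417180979}$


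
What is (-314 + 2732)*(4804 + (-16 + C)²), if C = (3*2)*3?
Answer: 11625744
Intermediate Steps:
C = 18 (C = 6*3 = 18)
(-314 + 2732)*(4804 + (-16 + C)²) = (-314 + 2732)*(4804 + (-16 + 18)²) = 2418*(4804 + 2²) = 2418*(4804 + 4) = 2418*4808 = 11625744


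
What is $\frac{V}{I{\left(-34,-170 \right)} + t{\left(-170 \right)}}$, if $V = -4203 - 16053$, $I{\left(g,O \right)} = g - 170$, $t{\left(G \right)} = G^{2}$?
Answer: $- \frac{12}{17} \approx -0.70588$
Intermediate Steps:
$I{\left(g,O \right)} = -170 + g$
$V = -20256$
$\frac{V}{I{\left(-34,-170 \right)} + t{\left(-170 \right)}} = - \frac{20256}{\left(-170 - 34\right) + \left(-170\right)^{2}} = - \frac{20256}{-204 + 28900} = - \frac{20256}{28696} = \left(-20256\right) \frac{1}{28696} = - \frac{12}{17}$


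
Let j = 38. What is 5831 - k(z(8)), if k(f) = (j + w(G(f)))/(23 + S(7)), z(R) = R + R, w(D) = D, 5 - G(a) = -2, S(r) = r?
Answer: 11659/2 ≈ 5829.5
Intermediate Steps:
G(a) = 7 (G(a) = 5 - 1*(-2) = 5 + 2 = 7)
z(R) = 2*R
k(f) = 3/2 (k(f) = (38 + 7)/(23 + 7) = 45/30 = 45*(1/30) = 3/2)
5831 - k(z(8)) = 5831 - 1*3/2 = 5831 - 3/2 = 11659/2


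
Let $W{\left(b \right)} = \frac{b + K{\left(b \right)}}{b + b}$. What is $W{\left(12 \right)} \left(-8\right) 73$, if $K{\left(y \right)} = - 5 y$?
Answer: $1168$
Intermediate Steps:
$W{\left(b \right)} = -2$ ($W{\left(b \right)} = \frac{b - 5 b}{b + b} = \frac{\left(-4\right) b}{2 b} = - 4 b \frac{1}{2 b} = -2$)
$W{\left(12 \right)} \left(-8\right) 73 = \left(-2\right) \left(-8\right) 73 = 16 \cdot 73 = 1168$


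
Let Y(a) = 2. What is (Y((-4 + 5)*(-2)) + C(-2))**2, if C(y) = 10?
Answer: 144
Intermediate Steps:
(Y((-4 + 5)*(-2)) + C(-2))**2 = (2 + 10)**2 = 12**2 = 144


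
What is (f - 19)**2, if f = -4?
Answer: 529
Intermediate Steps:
(f - 19)**2 = (-4 - 19)**2 = (-23)**2 = 529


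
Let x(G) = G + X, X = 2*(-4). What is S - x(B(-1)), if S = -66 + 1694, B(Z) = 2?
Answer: 1634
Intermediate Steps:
X = -8
x(G) = -8 + G (x(G) = G - 8 = -8 + G)
S = 1628
S - x(B(-1)) = 1628 - (-8 + 2) = 1628 - 1*(-6) = 1628 + 6 = 1634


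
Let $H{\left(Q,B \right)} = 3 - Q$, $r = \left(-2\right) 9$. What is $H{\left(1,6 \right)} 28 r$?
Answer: $-1008$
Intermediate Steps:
$r = -18$
$H{\left(1,6 \right)} 28 r = \left(3 - 1\right) 28 \left(-18\right) = 2 \cdot 28 \left(-18\right) = 56 \left(-18\right) = -1008$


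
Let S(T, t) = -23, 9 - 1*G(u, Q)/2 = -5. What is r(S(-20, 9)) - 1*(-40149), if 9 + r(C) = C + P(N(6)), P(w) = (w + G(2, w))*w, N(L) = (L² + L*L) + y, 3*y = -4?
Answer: 423805/9 ≈ 47089.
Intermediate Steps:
y = -4/3 (y = (⅓)*(-4) = -4/3 ≈ -1.3333)
G(u, Q) = 28 (G(u, Q) = 18 - 2*(-5) = 18 + 10 = 28)
N(L) = -4/3 + 2*L² (N(L) = (L² + L*L) - 4/3 = (L² + L²) - 4/3 = 2*L² - 4/3 = -4/3 + 2*L²)
P(w) = w*(28 + w) (P(w) = (w + 28)*w = (28 + w)*w = w*(28 + w))
r(C) = 62671/9 + C (r(C) = -9 + (C + (-4/3 + 2*6²)*(28 + (-4/3 + 2*6²))) = -9 + (C + (-4/3 + 2*36)*(28 + (-4/3 + 2*36))) = -9 + (C + (-4/3 + 72)*(28 + (-4/3 + 72))) = -9 + (C + 212*(28 + 212/3)/3) = -9 + (C + (212/3)*(296/3)) = -9 + (C + 62752/9) = -9 + (62752/9 + C) = 62671/9 + C)
r(S(-20, 9)) - 1*(-40149) = (62671/9 - 23) - 1*(-40149) = 62464/9 + 40149 = 423805/9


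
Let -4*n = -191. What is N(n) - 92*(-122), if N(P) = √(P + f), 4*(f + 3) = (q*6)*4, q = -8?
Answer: 11224 + I*√13/2 ≈ 11224.0 + 1.8028*I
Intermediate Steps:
n = 191/4 (n = -¼*(-191) = 191/4 ≈ 47.750)
f = -51 (f = -3 + (-8*6*4)/4 = -3 + (-48*4)/4 = -3 + (¼)*(-192) = -3 - 48 = -51)
N(P) = √(-51 + P) (N(P) = √(P - 51) = √(-51 + P))
N(n) - 92*(-122) = √(-51 + 191/4) - 92*(-122) = √(-13/4) - 1*(-11224) = I*√13/2 + 11224 = 11224 + I*√13/2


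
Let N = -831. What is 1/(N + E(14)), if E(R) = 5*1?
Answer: -1/826 ≈ -0.0012107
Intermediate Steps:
E(R) = 5
1/(N + E(14)) = 1/(-831 + 5) = 1/(-826) = -1/826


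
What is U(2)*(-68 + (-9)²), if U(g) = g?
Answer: 26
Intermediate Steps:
U(2)*(-68 + (-9)²) = 2*(-68 + (-9)²) = 2*(-68 + 81) = 2*13 = 26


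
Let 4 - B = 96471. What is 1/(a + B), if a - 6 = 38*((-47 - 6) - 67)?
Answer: -1/101021 ≈ -9.8989e-6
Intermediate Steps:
B = -96467 (B = 4 - 1*96471 = 4 - 96471 = -96467)
a = -4554 (a = 6 + 38*((-47 - 6) - 67) = 6 + 38*(-53 - 67) = 6 + 38*(-120) = 6 - 4560 = -4554)
1/(a + B) = 1/(-4554 - 96467) = 1/(-101021) = -1/101021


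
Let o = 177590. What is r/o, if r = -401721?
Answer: -401721/177590 ≈ -2.2621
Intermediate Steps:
r/o = -401721/177590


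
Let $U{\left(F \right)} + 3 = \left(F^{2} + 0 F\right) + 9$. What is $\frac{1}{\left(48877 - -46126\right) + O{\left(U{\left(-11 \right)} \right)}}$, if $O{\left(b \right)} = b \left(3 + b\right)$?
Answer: $\frac{1}{111513} \approx 8.9676 \cdot 10^{-6}$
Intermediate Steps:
$U{\left(F \right)} = 6 + F^{2}$ ($U{\left(F \right)} = -3 + \left(\left(F^{2} + 0 F\right) + 9\right) = -3 + \left(\left(F^{2} + 0\right) + 9\right) = -3 + \left(F^{2} + 9\right) = -3 + \left(9 + F^{2}\right) = 6 + F^{2}$)
$\frac{1}{\left(48877 - -46126\right) + O{\left(U{\left(-11 \right)} \right)}} = \frac{1}{\left(48877 - -46126\right) + \left(6 + \left(-11\right)^{2}\right) \left(3 + \left(6 + \left(-11\right)^{2}\right)\right)} = \frac{1}{\left(48877 + 46126\right) + \left(6 + 121\right) \left(3 + \left(6 + 121\right)\right)} = \frac{1}{95003 + 127 \left(3 + 127\right)} = \frac{1}{95003 + 127 \cdot 130} = \frac{1}{95003 + 16510} = \frac{1}{111513}$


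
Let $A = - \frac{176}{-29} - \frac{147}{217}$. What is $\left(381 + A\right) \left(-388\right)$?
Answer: $- \frac{134778008}{899} \approx -1.4992 \cdot 10^{5}$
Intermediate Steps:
$A = \frac{4847}{899}$ ($A = \left(-176\right) \left(- \frac{1}{29}\right) - \frac{21}{31} = \frac{176}{29} - \frac{21}{31} = \frac{4847}{899} \approx 5.3915$)
$\left(381 + A\right) \left(-388\right) = \left(381 + \frac{4847}{899}\right) \left(-388\right) = \frac{347366}{899} \left(-388\right) = - \frac{134778008}{899}$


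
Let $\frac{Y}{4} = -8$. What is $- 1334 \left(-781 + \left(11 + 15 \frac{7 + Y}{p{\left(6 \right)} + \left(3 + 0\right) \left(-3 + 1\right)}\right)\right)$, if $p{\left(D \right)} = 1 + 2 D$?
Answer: $\frac{7690510}{7} \approx 1.0986 \cdot 10^{6}$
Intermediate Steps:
$Y = -32$ ($Y = 4 \left(-8\right) = -32$)
$- 1334 \left(-781 + \left(11 + 15 \frac{7 + Y}{p{\left(6 \right)} + \left(3 + 0\right) \left(-3 + 1\right)}\right)\right) = - 1334 \left(-781 + \left(11 + 15 \frac{7 - 32}{\left(1 + 2 \cdot 6\right) + \left(3 + 0\right) \left(-3 + 1\right)}\right)\right) = - 1334 \left(-781 + \left(11 + 15 \left(- \frac{25}{\left(1 + 12\right) + 3 \left(-2\right)}\right)\right)\right) = - 1334 \left(-781 + \left(11 + 15 \left(- \frac{25}{13 - 6}\right)\right)\right) = - 1334 \left(-781 + \left(11 + 15 \left(- \frac{25}{7}\right)\right)\right) = - 1334 \left(-781 + \left(11 - \frac{375}{7}\right)\right) = - 1334 \left(-781 - \frac{298}{7}\right) = \left(-1334\right) \left(- \frac{5765}{7}\right) = \frac{7690510}{7}$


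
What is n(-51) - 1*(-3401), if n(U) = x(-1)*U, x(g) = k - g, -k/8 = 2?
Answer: 4166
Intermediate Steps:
k = -16 (k = -8*2 = -16)
x(g) = -16 - g
n(U) = -15*U (n(U) = (-16 - 1*(-1))*U = (-16 + 1)*U = -15*U)
n(-51) - 1*(-3401) = -15*(-51) - 1*(-3401) = 765 + 3401 = 4166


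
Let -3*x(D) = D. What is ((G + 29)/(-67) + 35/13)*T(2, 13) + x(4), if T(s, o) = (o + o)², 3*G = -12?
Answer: 314852/201 ≈ 1566.4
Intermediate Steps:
G = -4 (G = (⅓)*(-12) = -4)
T(s, o) = 4*o² (T(s, o) = (2*o)² = 4*o²)
x(D) = -D/3
((G + 29)/(-67) + 35/13)*T(2, 13) + x(4) = ((-4 + 29)/(-67) + 35/13)*(4*13²) - ⅓*4 = (25*(-1/67) + 35*(1/13))*(4*169) - 4/3 = (-25/67 + 35/13)*676 - 4/3 = (2020/871)*676 - 4/3 = 105040/67 - 4/3 = 314852/201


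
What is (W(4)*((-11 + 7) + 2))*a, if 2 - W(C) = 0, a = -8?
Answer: 32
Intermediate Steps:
W(C) = 2 (W(C) = 2 - 1*0 = 2 + 0 = 2)
(W(4)*((-11 + 7) + 2))*a = (2*((-11 + 7) + 2))*(-8) = (2*(-4 + 2))*(-8) = (2*(-2))*(-8) = -4*(-8) = 32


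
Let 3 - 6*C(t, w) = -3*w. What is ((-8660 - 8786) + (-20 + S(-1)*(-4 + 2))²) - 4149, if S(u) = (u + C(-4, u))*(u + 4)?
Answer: -21399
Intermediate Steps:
C(t, w) = ½ + w/2 (C(t, w) = ½ - (-1)*w/2 = ½ + w/2)
S(u) = (½ + 3*u/2)*(4 + u) (S(u) = (u + (½ + u/2))*(u + 4) = (½ + 3*u/2)*(4 + u))
((-8660 - 8786) + (-20 + S(-1)*(-4 + 2))²) - 4149 = ((-8660 - 8786) + (-20 + (2 + (3/2)*(-1)² + (13/2)*(-1))*(-4 + 2))²) - 4149 = (-17446 + (-20 + (2 + (3/2)*1 - 13/2)*(-2))²) - 4149 = (-17446 + (-20 + (2 + 3/2 - 13/2)*(-2))²) - 4149 = (-17446 + (-20 - 3*(-2))²) - 4149 = (-17446 + (-20 + 6)²) - 4149 = (-17446 + (-14)²) - 4149 = (-17446 + 196) - 4149 = -17250 - 4149 = -21399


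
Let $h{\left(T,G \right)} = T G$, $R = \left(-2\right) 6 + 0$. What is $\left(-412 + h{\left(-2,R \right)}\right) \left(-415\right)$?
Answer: $161020$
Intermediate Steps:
$R = -12$ ($R = -12 + 0 = -12$)
$h{\left(T,G \right)} = G T$
$\left(-412 + h{\left(-2,R \right)}\right) \left(-415\right) = \left(-412 - -24\right) \left(-415\right) = \left(-412 + 24\right) \left(-415\right) = \left(-388\right) \left(-415\right) = 161020$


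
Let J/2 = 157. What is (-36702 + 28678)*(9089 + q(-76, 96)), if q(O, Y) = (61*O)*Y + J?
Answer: 3495679672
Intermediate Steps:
J = 314 (J = 2*157 = 314)
q(O, Y) = 314 + 61*O*Y (q(O, Y) = (61*O)*Y + 314 = 61*O*Y + 314 = 314 + 61*O*Y)
(-36702 + 28678)*(9089 + q(-76, 96)) = (-36702 + 28678)*(9089 + (314 + 61*(-76)*96)) = -8024*(9089 + (314 - 445056)) = -8024*(9089 - 444742) = -8024*(-435653) = 3495679672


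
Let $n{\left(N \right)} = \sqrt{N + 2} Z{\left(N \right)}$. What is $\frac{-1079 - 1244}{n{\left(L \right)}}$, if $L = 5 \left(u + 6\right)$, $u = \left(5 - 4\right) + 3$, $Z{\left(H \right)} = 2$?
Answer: $- \frac{2323 \sqrt{13}}{52} \approx -161.07$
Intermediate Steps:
$u = 4$ ($u = 1 + 3 = 4$)
$L = 50$ ($L = 5 \left(4 + 6\right) = 5 \cdot 10 = 50$)
$n{\left(N \right)} = 2 \sqrt{2 + N}$ ($n{\left(N \right)} = \sqrt{N + 2} \cdot 2 = \sqrt{2 + N} 2 = 2 \sqrt{2 + N}$)
$\frac{-1079 - 1244}{n{\left(L \right)}} = \frac{-1079 - 1244}{2 \sqrt{2 + 50}} = - \frac{2323}{2 \sqrt{52}} = - \frac{2323}{2 \cdot 2 \sqrt{13}} = - \frac{2323}{4 \sqrt{13}} = - 2323 \frac{\sqrt{13}}{52} = - \frac{2323 \sqrt{13}}{52}$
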